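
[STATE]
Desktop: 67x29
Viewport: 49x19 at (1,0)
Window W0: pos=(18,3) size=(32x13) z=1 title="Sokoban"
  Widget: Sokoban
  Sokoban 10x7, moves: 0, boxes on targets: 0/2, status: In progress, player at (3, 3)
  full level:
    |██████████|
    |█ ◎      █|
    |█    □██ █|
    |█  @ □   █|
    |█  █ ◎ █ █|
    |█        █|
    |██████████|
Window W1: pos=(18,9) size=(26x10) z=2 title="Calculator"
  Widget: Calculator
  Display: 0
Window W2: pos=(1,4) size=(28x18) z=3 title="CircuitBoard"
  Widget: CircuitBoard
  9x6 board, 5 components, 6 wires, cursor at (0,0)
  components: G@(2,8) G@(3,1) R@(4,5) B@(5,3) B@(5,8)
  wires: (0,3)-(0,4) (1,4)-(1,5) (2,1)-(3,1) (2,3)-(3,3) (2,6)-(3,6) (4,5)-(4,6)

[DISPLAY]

                                                 
                                                 
                                                 
                 ┏━━━━━━━━━━━━━━━━━━━━━━━━━━━━━━┓
┏━━━━━━━━━━━━━━━━━━━━━━━━━━┓                    ┃
┃ CircuitBoard             ┃────────────────────┨
┠──────────────────────────┨                    ┃
┃   0 1 2 3 4 5 6 7 8      ┃                    ┃
┃0  [.]          · ─ ·     ┃                    ┃
┃                          ┃━━━━━━━━━━━━━━┓     ┃
┃1                   · ─ · ┃r             ┃     ┃
┃                          ┃──────────────┨     ┃
┃2       ·       ·         ┃             0┃     ┃
┃        │       │         ┃──┬───┐       ┃     ┃
┃3       G       ·         ┃9 │ ÷ │       ┃     ┃
┃                          ┃──┼───┤       ┃━━━━━┛
┃4                       R ┃6 │ × │       ┃      
┃                          ┃──┴───┘       ┃      
┃5               B         ┃━━━━━━━━━━━━━━┛      


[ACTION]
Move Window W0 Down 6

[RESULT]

                                                 
                                                 
                                                 
                                                 
┏━━━━━━━━━━━━━━━━━━━━━━━━━━┓                     
┃ CircuitBoard             ┃                     
┠──────────────────────────┨                     
┃   0 1 2 3 4 5 6 7 8      ┃                     
┃0  [.]          · ─ ·     ┃                     
┃                          ┃━━━━━━━━━━━━━━┓━━━━━┓
┃1                   · ─ · ┃r             ┃     ┃
┃                          ┃──────────────┨─────┨
┃2       ·       ·         ┃             0┃     ┃
┃        │       │         ┃──┬───┐       ┃     ┃
┃3       G       ·         ┃9 │ ÷ │       ┃     ┃
┃                          ┃──┼───┤       ┃     ┃
┃4                       R ┃6 │ × │       ┃     ┃
┃                          ┃──┴───┘       ┃     ┃
┃5               B         ┃━━━━━━━━━━━━━━┛     ┃


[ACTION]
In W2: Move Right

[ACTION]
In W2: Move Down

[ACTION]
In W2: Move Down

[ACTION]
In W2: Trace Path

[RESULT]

                                                 
                                                 
                                                 
                                                 
┏━━━━━━━━━━━━━━━━━━━━━━━━━━┓                     
┃ CircuitBoard             ┃                     
┠──────────────────────────┨                     
┃   0 1 2 3 4 5 6 7 8      ┃                     
┃0               · ─ ·     ┃                     
┃                          ┃━━━━━━━━━━━━━━┓━━━━━┓
┃1                   · ─ · ┃r             ┃     ┃
┃                          ┃──────────────┨─────┨
┃2      [.]      ·         ┃             0┃     ┃
┃        │       │         ┃──┬───┐       ┃     ┃
┃3       G       ·         ┃9 │ ÷ │       ┃     ┃
┃                          ┃──┼───┤       ┃     ┃
┃4                       R ┃6 │ × │       ┃     ┃
┃                          ┃──┴───┘       ┃     ┃
┃5               B         ┃━━━━━━━━━━━━━━┛     ┃


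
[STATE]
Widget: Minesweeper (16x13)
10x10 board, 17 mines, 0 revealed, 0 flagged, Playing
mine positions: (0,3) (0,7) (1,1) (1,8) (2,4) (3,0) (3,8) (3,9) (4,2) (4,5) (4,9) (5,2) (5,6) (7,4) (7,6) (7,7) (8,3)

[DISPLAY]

■■■■■■■■■■      
■■■■■■■■■■      
■■■■■■■■■■      
■■■■■■■■■■      
■■■■■■■■■■      
■■■■■■■■■■      
■■■■■■■■■■      
■■■■■■■■■■      
■■■■■■■■■■      
■■■■■■■■■■      
                
                
                


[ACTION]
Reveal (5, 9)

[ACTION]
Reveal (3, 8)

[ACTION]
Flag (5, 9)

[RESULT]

■■■✹■■■✹■■      
■✹■■■■■■✹■      
■■■■✹■■■■■      
✹■■■■■■■✹✹      
■■✹■■✹■■■✹      
■■✹■■■✹■■1      
■■■■■■■■■■      
■■■■✹■✹✹■■      
■■■✹■■■■■■      
■■■■■■■■■■      
                
                
                


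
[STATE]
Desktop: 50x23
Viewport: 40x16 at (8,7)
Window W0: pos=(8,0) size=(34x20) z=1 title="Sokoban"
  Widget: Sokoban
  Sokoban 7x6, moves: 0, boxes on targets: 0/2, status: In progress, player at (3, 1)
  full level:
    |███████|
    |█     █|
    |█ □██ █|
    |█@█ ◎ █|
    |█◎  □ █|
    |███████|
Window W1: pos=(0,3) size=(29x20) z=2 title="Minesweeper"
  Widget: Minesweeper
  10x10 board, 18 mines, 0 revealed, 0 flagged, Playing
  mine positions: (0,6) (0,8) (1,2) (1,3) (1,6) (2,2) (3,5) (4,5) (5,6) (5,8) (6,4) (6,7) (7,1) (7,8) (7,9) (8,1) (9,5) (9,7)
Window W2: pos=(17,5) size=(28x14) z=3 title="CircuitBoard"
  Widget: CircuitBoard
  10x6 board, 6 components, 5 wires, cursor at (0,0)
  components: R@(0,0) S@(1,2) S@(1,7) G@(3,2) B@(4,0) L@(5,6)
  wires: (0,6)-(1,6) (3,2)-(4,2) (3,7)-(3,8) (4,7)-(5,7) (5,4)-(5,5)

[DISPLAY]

■■■      ┠──────────────────────────┨   
■■■      ┃   0 1 2 3 4 5 6 7 8 9    ┃   
■■■      ┃0  [R]                    ┃   
■■■      ┃                          ┃   
■■■      ┃1           S             ┃   
■■■      ┃                          ┃   
■■■      ┃2                         ┃   
■■■      ┃                          ┃   
■■■      ┃3           G             ┃   
         ┃            │             ┃   
         ┃4   B       ·             ┃   
         ┗━━━━━━━━━━━━━━━━━━━━━━━━━━┛   
                    ┃━━━━━━━━━━━━┛      
                    ┃                   
                    ┃                   
━━━━━━━━━━━━━━━━━━━━┛                   


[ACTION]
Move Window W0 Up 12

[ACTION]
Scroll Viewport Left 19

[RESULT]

┃■■■■■■■■■■      ┠──────────────────────
┃■■■■■■■■■■      ┃   0 1 2 3 4 5 6 7 8 9
┃■■■■■■■■■■      ┃0  [R]                
┃■■■■■■■■■■      ┃                      
┃■■■■■■■■■■      ┃1           S         
┃■■■■■■■■■■      ┃                      
┃■■■■■■■■■■      ┃2                     
┃■■■■■■■■■■      ┃                      
┃■■■■■■■■■■      ┃3           G         
┃                ┃            │         
┃                ┃4   B       ·         
┃                ┗━━━━━━━━━━━━━━━━━━━━━━
┃                           ┃━━━━━━━━━━━
┃                           ┃           
┃                           ┃           
┗━━━━━━━━━━━━━━━━━━━━━━━━━━━┛           


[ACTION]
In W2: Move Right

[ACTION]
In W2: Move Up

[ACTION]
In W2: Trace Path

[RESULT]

┃■■■■■■■■■■      ┠──────────────────────
┃■■■■■■■■■■      ┃   0 1 2 3 4 5 6 7 8 9
┃■■■■■■■■■■      ┃0   R  [.]            
┃■■■■■■■■■■      ┃                      
┃■■■■■■■■■■      ┃1           S         
┃■■■■■■■■■■      ┃                      
┃■■■■■■■■■■      ┃2                     
┃■■■■■■■■■■      ┃                      
┃■■■■■■■■■■      ┃3           G         
┃                ┃            │         
┃                ┃4   B       ·         
┃                ┗━━━━━━━━━━━━━━━━━━━━━━
┃                           ┃━━━━━━━━━━━
┃                           ┃           
┃                           ┃           
┗━━━━━━━━━━━━━━━━━━━━━━━━━━━┛           


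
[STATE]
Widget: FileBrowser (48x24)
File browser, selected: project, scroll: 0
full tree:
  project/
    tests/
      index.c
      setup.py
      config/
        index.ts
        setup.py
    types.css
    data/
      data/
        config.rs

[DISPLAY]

> [-] project/                                  
    [+] tests/                                  
    types.css                                   
    [+] data/                                   
                                                
                                                
                                                
                                                
                                                
                                                
                                                
                                                
                                                
                                                
                                                
                                                
                                                
                                                
                                                
                                                
                                                
                                                
                                                
                                                


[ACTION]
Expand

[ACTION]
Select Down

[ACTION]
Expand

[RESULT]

  [-] project/                                  
  > [-] tests/                                  
      index.c                                   
      setup.py                                  
      [+] config/                               
    types.css                                   
    [+] data/                                   
                                                
                                                
                                                
                                                
                                                
                                                
                                                
                                                
                                                
                                                
                                                
                                                
                                                
                                                
                                                
                                                
                                                


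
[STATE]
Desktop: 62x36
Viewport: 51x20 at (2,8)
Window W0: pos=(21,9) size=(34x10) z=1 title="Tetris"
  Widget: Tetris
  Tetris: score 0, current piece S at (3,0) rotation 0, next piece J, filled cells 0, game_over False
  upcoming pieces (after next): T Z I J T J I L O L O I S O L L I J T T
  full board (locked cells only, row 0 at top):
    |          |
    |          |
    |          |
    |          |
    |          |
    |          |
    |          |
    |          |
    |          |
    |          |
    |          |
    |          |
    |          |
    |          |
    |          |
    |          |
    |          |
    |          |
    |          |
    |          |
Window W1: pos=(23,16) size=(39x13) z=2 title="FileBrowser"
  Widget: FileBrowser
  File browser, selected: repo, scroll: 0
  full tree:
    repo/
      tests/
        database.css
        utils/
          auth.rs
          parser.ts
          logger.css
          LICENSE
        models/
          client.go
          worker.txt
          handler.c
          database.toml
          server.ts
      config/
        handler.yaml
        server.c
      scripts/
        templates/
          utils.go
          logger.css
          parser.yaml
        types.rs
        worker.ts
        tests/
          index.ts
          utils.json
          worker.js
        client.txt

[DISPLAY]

                                                   
                   ┏━━━━━━━━━━━━━━━━━━━━━━━━━━━━━━━
                   ┃ Tetris                        
                   ┠───────────────────────────────
                   ┃          │Next:               
                   ┃          │█                   
                   ┃          │███                 
                   ┃          │                    
                   ┃ ┏━━━━━━━━━━━━━━━━━━━━━━━━━━━━━
                   ┃ ┃ FileBrowser                 
                   ┗━┠─────────────────────────────
                     ┃> [-] repo/                  
                     ┃    [+] tests/               
                     ┃    [+] config/              
                     ┃    [+] scripts/             
                     ┃                             
                     ┃                             
                     ┃                             
                     ┃                             
                     ┃                             


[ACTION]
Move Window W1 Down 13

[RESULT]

                                                   
                   ┏━━━━━━━━━━━━━━━━━━━━━━━━━━━━━━━
                   ┃ Tetris                        
                   ┠───────────────────────────────
                   ┃          │Next:               
                   ┃          │█                   
                   ┃          │███                 
                   ┃          │                    
                   ┃          │                    
                   ┃          │                    
                   ┗━━━━━━━━━━━━━━━━━━━━━━━━━━━━━━━
                                                   
                                                   
                                                   
                                                   
                     ┏━━━━━━━━━━━━━━━━━━━━━━━━━━━━━
                     ┃ FileBrowser                 
                     ┠─────────────────────────────
                     ┃> [-] repo/                  
                     ┃    [+] tests/               


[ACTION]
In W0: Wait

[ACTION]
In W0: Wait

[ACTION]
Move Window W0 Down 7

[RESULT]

                                                   
                                                   
                                                   
                                                   
                                                   
                                                   
                                                   
                                                   
                   ┏━━━━━━━━━━━━━━━━━━━━━━━━━━━━━━━
                   ┃ Tetris                        
                   ┠───────────────────────────────
                   ┃          │Next:               
                   ┃          │█                   
                   ┃          │███                 
                   ┃          │                    
                   ┃ ┏━━━━━━━━━━━━━━━━━━━━━━━━━━━━━
                   ┃ ┃ FileBrowser                 
                   ┗━┠─────────────────────────────
                     ┃> [-] repo/                  
                     ┃    [+] tests/               


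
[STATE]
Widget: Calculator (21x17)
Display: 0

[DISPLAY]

                    0
┌───┬───┬───┬───┐    
│ 7 │ 8 │ 9 │ ÷ │    
├───┼───┼───┼───┤    
│ 4 │ 5 │ 6 │ × │    
├───┼───┼───┼───┤    
│ 1 │ 2 │ 3 │ - │    
├───┼───┼───┼───┤    
│ 0 │ . │ = │ + │    
├───┼───┼───┼───┤    
│ C │ MC│ MR│ M+│    
└───┴───┴───┴───┘    
                     
                     
                     
                     
                     


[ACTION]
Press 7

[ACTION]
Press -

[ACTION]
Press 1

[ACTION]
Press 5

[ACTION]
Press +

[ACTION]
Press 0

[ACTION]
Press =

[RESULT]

                   -8
┌───┬───┬───┬───┐    
│ 7 │ 8 │ 9 │ ÷ │    
├───┼───┼───┼───┤    
│ 4 │ 5 │ 6 │ × │    
├───┼───┼───┼───┤    
│ 1 │ 2 │ 3 │ - │    
├───┼───┼───┼───┤    
│ 0 │ . │ = │ + │    
├───┼───┼───┼───┤    
│ C │ MC│ MR│ M+│    
└───┴───┴───┴───┘    
                     
                     
                     
                     
                     


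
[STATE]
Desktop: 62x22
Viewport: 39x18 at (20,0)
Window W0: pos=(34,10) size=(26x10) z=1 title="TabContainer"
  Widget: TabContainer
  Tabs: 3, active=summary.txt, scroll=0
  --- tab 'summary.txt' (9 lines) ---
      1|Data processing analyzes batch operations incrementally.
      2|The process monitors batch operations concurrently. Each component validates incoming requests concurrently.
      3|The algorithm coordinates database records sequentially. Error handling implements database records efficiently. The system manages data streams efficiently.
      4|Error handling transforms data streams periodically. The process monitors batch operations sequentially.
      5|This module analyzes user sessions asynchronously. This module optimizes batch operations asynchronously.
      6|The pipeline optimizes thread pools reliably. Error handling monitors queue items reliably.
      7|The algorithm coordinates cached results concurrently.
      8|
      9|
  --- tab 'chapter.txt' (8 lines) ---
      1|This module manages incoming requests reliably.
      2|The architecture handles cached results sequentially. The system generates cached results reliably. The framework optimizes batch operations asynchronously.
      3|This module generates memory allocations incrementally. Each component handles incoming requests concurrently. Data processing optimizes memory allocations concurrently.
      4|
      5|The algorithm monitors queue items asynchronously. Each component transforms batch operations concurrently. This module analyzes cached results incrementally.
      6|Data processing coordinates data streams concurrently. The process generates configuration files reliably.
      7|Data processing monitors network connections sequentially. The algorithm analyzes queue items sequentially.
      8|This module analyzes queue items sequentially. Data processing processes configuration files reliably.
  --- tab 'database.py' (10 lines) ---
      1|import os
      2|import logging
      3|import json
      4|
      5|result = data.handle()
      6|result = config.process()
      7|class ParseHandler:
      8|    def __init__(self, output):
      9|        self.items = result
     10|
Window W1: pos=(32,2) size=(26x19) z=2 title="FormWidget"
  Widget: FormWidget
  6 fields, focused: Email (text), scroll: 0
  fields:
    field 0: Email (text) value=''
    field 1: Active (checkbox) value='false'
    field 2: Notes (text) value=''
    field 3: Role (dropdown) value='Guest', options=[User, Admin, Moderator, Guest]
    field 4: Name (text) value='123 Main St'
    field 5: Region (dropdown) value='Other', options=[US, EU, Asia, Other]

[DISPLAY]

                                       
                                       
            ┏━━━━━━━━━━━━━━━━━━━━━━━━┓ 
            ┃ FormWidget             ┃ 
            ┠────────────────────────┨ 
            ┃> Email:      [        ]┃ 
            ┃  Active:     [ ]       ┃ 
            ┃  Notes:      [        ]┃ 
            ┃  Role:       [Guest  ▼]┃ 
            ┃  Name:       [123 Main]┃ 
            ┃  Region:     [Other  ▼]┃━
            ┃                        ┃ 
            ┃                        ┃─
            ┃                        ┃t
            ┃                        ┃─
            ┃                        ┃s
            ┃                        ┃t
            ┃                        ┃e


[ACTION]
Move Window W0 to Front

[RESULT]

                                       
                                       
            ┏━━━━━━━━━━━━━━━━━━━━━━━━┓ 
            ┃ FormWidget             ┃ 
            ┠────────────────────────┨ 
            ┃> Email:      [        ]┃ 
            ┃  Active:     [ ]       ┃ 
            ┃  Notes:      [        ]┃ 
            ┃  Role:       [Guest  ▼]┃ 
            ┃  Name:       [123 Main]┃ 
            ┃ ┏━━━━━━━━━━━━━━━━━━━━━━━━
            ┃ ┃ TabContainer           
            ┃ ┠────────────────────────
            ┃ ┃[summary.txt]│ chapter.t
            ┃ ┃────────────────────────
            ┃ ┃Data processing analyzes
            ┃ ┃The process monitors bat
            ┃ ┃The algorithm coordinate


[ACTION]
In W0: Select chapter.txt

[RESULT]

                                       
                                       
            ┏━━━━━━━━━━━━━━━━━━━━━━━━┓ 
            ┃ FormWidget             ┃ 
            ┠────────────────────────┨ 
            ┃> Email:      [        ]┃ 
            ┃  Active:     [ ]       ┃ 
            ┃  Notes:      [        ]┃ 
            ┃  Role:       [Guest  ▼]┃ 
            ┃  Name:       [123 Main]┃ 
            ┃ ┏━━━━━━━━━━━━━━━━━━━━━━━━
            ┃ ┃ TabContainer           
            ┃ ┠────────────────────────
            ┃ ┃ summary.txt │[chapter.t
            ┃ ┃────────────────────────
            ┃ ┃This module manages inco
            ┃ ┃The architecture handles
            ┃ ┃This module generates me


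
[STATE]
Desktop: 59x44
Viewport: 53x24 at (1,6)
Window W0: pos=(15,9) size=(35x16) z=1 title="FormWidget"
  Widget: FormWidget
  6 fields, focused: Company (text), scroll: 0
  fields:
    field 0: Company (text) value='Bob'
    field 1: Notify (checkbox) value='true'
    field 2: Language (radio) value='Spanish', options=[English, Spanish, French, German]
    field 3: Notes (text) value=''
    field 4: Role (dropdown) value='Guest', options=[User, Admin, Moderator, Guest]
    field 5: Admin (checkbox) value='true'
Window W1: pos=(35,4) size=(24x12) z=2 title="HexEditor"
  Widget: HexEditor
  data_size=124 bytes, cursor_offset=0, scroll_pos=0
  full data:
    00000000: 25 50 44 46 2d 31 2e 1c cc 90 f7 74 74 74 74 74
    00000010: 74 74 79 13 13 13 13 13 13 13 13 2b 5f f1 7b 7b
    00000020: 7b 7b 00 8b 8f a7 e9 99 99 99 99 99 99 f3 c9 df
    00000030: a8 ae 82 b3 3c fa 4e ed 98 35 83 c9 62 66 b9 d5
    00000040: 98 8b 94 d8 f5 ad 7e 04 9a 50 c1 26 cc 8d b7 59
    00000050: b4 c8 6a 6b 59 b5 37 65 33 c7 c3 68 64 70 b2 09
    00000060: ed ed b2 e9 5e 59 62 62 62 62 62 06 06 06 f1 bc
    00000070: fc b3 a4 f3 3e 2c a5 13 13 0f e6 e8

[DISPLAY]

                                  ┠──────────────────
                                  ┃00000000  25 50 44
                                  ┃00000010  74 74 79
              ┏━━━━━━━━━━━━━━━━━━━┃00000020  7b 7b 00
              ┃ FormWidget        ┃00000030  a8 ae 82
              ┠───────────────────┃00000040  98 8b 94
              ┃> Company:    [Bob ┃00000050  b4 c8 6a
              ┃  Notify:     [x]  ┃00000060  ed ed b2
              ┃  Language:   ( ) E┃00000070  fc b3 a4
              ┃  Notes:      [    ┗━━━━━━━━━━━━━━━━━━
              ┃  Role:       [Guest           ▼]┃    
              ┃  Admin:      [x]                ┃    
              ┃                                 ┃    
              ┃                                 ┃    
              ┃                                 ┃    
              ┃                                 ┃    
              ┃                                 ┃    
              ┃                                 ┃    
              ┗━━━━━━━━━━━━━━━━━━━━━━━━━━━━━━━━━┛    
                                                     
                                                     
                                                     
                                                     
                                                     


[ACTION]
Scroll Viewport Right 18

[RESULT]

                             ┠──────────────────────┨
                             ┃00000000  25 50 44 46 ┃
                             ┃00000010  74 74 79 13 ┃
         ┏━━━━━━━━━━━━━━━━━━━┃00000020  7b 7b 00 8b ┃
         ┃ FormWidget        ┃00000030  a8 ae 82 b3 ┃
         ┠───────────────────┃00000040  98 8b 94 d8 ┃
         ┃> Company:    [Bob ┃00000050  b4 c8 6a 6b ┃
         ┃  Notify:     [x]  ┃00000060  ed ed b2 e9 ┃
         ┃  Language:   ( ) E┃00000070  fc b3 a4 f3 ┃
         ┃  Notes:      [    ┗━━━━━━━━━━━━━━━━━━━━━━┛
         ┃  Role:       [Guest           ▼]┃         
         ┃  Admin:      [x]                ┃         
         ┃                                 ┃         
         ┃                                 ┃         
         ┃                                 ┃         
         ┃                                 ┃         
         ┃                                 ┃         
         ┃                                 ┃         
         ┗━━━━━━━━━━━━━━━━━━━━━━━━━━━━━━━━━┛         
                                                     
                                                     
                                                     
                                                     
                                                     


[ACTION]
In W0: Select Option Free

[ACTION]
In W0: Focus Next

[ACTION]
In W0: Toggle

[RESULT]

                             ┠──────────────────────┨
                             ┃00000000  25 50 44 46 ┃
                             ┃00000010  74 74 79 13 ┃
         ┏━━━━━━━━━━━━━━━━━━━┃00000020  7b 7b 00 8b ┃
         ┃ FormWidget        ┃00000030  a8 ae 82 b3 ┃
         ┠───────────────────┃00000040  98 8b 94 d8 ┃
         ┃  Company:    [Bob ┃00000050  b4 c8 6a 6b ┃
         ┃> Notify:     [ ]  ┃00000060  ed ed b2 e9 ┃
         ┃  Language:   ( ) E┃00000070  fc b3 a4 f3 ┃
         ┃  Notes:      [    ┗━━━━━━━━━━━━━━━━━━━━━━┛
         ┃  Role:       [Guest           ▼]┃         
         ┃  Admin:      [x]                ┃         
         ┃                                 ┃         
         ┃                                 ┃         
         ┃                                 ┃         
         ┃                                 ┃         
         ┃                                 ┃         
         ┃                                 ┃         
         ┗━━━━━━━━━━━━━━━━━━━━━━━━━━━━━━━━━┛         
                                                     
                                                     
                                                     
                                                     
                                                     


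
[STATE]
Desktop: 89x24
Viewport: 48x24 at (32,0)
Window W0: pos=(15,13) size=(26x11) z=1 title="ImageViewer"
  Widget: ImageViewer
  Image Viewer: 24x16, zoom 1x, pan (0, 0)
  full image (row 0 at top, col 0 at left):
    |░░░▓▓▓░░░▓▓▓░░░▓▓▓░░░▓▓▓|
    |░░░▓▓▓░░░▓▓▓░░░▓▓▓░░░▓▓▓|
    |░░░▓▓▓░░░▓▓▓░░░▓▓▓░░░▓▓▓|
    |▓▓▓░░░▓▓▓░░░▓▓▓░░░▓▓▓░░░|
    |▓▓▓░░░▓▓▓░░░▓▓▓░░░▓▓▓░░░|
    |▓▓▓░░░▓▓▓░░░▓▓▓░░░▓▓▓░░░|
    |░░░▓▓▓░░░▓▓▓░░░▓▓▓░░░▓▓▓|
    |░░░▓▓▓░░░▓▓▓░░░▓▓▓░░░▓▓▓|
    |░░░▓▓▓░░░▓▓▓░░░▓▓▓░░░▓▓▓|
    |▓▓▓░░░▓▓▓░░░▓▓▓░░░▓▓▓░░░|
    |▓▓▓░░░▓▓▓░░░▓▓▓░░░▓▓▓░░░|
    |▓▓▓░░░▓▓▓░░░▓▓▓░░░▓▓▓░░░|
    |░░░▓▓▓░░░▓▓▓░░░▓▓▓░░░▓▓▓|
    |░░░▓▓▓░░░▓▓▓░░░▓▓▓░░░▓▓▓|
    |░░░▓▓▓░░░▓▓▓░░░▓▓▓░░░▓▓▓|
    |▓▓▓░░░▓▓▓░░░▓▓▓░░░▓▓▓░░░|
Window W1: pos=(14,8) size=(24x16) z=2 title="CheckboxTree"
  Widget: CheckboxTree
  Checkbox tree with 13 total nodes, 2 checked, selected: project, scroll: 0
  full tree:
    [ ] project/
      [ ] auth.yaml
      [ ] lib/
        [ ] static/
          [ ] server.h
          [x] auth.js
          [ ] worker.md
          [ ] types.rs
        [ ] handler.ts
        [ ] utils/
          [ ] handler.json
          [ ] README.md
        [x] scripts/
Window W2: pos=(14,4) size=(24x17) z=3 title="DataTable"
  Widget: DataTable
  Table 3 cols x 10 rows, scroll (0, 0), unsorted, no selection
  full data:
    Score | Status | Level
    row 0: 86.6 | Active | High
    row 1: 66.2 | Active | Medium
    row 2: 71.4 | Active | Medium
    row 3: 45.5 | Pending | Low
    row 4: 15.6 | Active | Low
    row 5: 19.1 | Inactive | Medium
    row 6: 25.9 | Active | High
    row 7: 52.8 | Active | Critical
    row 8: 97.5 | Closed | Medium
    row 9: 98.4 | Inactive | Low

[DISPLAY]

                                                
                                                
                                                
                                                
━━━━━┓                                          
     ┃                                          
─────┨                                          
vel  ┃                                          
─────┃                                          
gh   ┃                                          
dium ┃                                          
dium ┃                                          
w    ┃                                          
w    ┃━━┓                                       
dium ┃  ┃                                       
gh   ┃──┨                                       
itica┃▓▓┃                                       
dium ┃▓▓┃                                       
w    ┃▓▓┃                                       
     ┃░░┃                                       
━━━━━┛░░┃                                       
r.jso┃░░┃                                       
.md  ┃▓▓┃                                       
━━━━━┛━━┛                                       


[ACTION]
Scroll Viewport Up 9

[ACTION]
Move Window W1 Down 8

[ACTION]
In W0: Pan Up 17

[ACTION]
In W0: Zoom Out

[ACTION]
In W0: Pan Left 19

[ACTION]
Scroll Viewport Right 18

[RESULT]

                                                
                                                
                                                
                                                
                                                
                                                
                                                
                                                
                                                
                                                
                                                
                                                
                                                
                                                
                                                
                                                
                                                
                                                
                                                
                                                
                                                
                                                
                                                
                                                


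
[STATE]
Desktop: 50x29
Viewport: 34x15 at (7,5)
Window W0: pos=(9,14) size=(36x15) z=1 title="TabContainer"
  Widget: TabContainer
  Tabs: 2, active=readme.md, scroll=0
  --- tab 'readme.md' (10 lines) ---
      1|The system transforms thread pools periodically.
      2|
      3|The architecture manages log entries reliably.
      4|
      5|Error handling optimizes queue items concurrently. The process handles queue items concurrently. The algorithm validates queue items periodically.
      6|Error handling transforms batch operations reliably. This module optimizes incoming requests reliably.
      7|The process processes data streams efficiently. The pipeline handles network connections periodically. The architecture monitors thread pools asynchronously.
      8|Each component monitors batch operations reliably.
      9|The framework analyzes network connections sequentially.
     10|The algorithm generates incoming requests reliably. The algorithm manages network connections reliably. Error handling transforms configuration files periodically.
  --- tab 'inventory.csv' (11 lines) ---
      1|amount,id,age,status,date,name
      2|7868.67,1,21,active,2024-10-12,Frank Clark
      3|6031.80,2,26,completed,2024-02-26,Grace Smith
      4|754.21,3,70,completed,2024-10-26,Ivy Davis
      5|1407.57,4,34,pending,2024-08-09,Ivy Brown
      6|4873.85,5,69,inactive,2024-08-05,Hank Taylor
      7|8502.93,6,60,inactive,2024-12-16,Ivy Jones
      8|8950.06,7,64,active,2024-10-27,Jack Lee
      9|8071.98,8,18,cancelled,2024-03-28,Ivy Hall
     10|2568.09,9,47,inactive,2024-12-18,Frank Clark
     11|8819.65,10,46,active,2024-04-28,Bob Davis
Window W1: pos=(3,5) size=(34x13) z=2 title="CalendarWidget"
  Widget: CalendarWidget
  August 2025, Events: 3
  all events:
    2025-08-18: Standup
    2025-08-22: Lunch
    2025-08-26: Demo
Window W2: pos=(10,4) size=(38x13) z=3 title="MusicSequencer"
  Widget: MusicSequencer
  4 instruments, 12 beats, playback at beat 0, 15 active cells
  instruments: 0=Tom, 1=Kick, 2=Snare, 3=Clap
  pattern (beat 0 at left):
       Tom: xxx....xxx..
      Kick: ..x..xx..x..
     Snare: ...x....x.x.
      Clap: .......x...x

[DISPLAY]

━━━┃ MusicSequencer               
len┠──────────────────────────────
───┃      ▼12345678901            
   ┃   Tom███····███··            
Tu ┃  Kick··█··██··█··            
   ┃ Snare···█····█·█·            
 5 ┃  Clap·······█···█            
12 ┃                              
 19┃                              
26*┃                              
   ┃                              
   ┗━━━━━━━━━━━━━━━━━━━━━━━━━━━━━━
━━━━━━━━━━━━━━━━━━━━━━━━━━━━━┛    
  ┃───────────────────────────────
  ┃The system transforms thread po


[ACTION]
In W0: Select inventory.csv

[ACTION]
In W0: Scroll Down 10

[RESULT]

━━━┃ MusicSequencer               
len┠──────────────────────────────
───┃      ▼12345678901            
   ┃   Tom███····███··            
Tu ┃  Kick··█··██··█··            
   ┃ Snare···█····█·█·            
 5 ┃  Clap·······█···█            
12 ┃                              
 19┃                              
26*┃                              
   ┃                              
   ┗━━━━━━━━━━━━━━━━━━━━━━━━━━━━━━
━━━━━━━━━━━━━━━━━━━━━━━━━━━━━┛    
  ┃───────────────────────────────
  ┃8819.65,10,46,active,2024-04-28


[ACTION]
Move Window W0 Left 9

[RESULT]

━━━┃ MusicSequencer               
len┠──────────────────────────────
───┃      ▼12345678901            
   ┃   Tom███····███··            
Tu ┃  Kick··█··██··█··            
   ┃ Snare···█····█·█·            
 5 ┃  Clap·······█···█            
12 ┃                              
 19┃                              
26*┃                              
   ┃                              
   ┗━━━━━━━━━━━━━━━━━━━━━━━━━━━━━━
━━━━━━━━━━━━━━━━━━━━━━━━━━━━━┛    
────────────────────────────┃     
5,10,46,active,2024-04-28,Bo┃     


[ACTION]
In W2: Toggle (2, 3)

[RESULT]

━━━┃ MusicSequencer               
len┠──────────────────────────────
───┃      ▼12345678901            
   ┃   Tom███····███··            
Tu ┃  Kick··█··██··█··            
   ┃ Snare········█·█·            
 5 ┃  Clap·······█···█            
12 ┃                              
 19┃                              
26*┃                              
   ┃                              
   ┗━━━━━━━━━━━━━━━━━━━━━━━━━━━━━━
━━━━━━━━━━━━━━━━━━━━━━━━━━━━━┛    
────────────────────────────┃     
5,10,46,active,2024-04-28,Bo┃     
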